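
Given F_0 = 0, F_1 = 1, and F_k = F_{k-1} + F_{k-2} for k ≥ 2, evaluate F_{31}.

1346269

Iterating the recurrence up to F_{23} = 28657 and F_{22} = 17711:
F_{24} = F_{23} + F_{22} = 28657 + 17711 = 46368
F_{25} = F_{24} + F_{23} = 46368 + 28657 = 75025
F_{26} = F_{25} + F_{24} = 75025 + 46368 = 121393
F_{27} = F_{26} + F_{25} = 121393 + 75025 = 196418
F_{28} = F_{27} + F_{26} = 196418 + 121393 = 317811
F_{29} = F_{28} + F_{27} = 317811 + 196418 = 514229
F_{30} = F_{29} + F_{28} = 514229 + 317811 = 832040
F_{31} = F_{30} + F_{29} = 832040 + 514229 = 1346269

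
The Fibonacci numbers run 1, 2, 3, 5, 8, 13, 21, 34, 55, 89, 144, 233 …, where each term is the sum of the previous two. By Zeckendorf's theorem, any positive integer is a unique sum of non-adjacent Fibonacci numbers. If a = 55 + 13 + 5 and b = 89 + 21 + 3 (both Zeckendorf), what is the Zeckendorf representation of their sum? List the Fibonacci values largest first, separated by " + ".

The two numbers are 73 and 113, so their sum is 186.
144 ≤ 186 < 233, so take 144; remainder 42
34 ≤ 42 < 55, so take 34; remainder 8
8 ≤ 8 < 13, so take 8; remainder 0

144 + 34 + 8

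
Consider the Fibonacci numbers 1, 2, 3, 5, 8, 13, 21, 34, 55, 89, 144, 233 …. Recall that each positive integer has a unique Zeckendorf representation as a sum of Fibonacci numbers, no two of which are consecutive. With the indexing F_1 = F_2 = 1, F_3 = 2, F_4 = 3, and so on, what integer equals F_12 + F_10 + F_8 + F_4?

223

F_12 + F_10 + F_8 + F_4 = 144 + 55 + 21 + 3 = 223.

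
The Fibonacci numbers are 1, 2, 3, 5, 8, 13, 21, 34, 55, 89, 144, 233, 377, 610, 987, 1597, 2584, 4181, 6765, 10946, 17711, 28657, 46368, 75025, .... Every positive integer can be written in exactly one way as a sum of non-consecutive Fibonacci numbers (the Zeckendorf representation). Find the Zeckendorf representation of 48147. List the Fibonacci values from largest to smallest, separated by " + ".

46368 + 1597 + 144 + 34 + 3 + 1

46368 ≤ 48147 < 75025, so take 46368; remainder 1779
1597 ≤ 1779 < 2584, so take 1597; remainder 182
144 ≤ 182 < 233, so take 144; remainder 38
34 ≤ 38 < 55, so take 34; remainder 4
3 ≤ 4 < 5, so take 3; remainder 1
1 ≤ 1 < 2, so take 1; remainder 0
So 48147 = 46368 + 1597 + 144 + 34 + 3 + 1, with no two terms consecutive in the sequence.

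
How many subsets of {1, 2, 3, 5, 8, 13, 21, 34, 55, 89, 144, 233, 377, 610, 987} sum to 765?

20

Each representation comes from the Zeckendorf form by replacing some F_k with F_{k−1} + F_{k−2} where possible.
765 = 610+144+8+3 = 610+144+8+2+1 = 610+89+55+8+3 = 377+233+144+8+3 = … (16 more), for 20 in all.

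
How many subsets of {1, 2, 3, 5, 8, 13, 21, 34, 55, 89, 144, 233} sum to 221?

Each representation comes from the Zeckendorf form by replacing some F_k with F_{k−1} + F_{k−2} where possible.
221 = 144+55+21+1 = 144+55+13+8+1 = 144+55+13+5+3+1 = … (4 more), for 7 in all.

7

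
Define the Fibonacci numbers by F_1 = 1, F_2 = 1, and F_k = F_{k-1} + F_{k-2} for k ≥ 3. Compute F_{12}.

Iterating the recurrence up to F_{5} = 5 and F_{4} = 3:
F_{6} = F_{5} + F_{4} = 5 + 3 = 8
F_{7} = F_{6} + F_{5} = 8 + 5 = 13
F_{8} = F_{7} + F_{6} = 13 + 8 = 21
F_{9} = F_{8} + F_{7} = 21 + 13 = 34
F_{10} = F_{9} + F_{8} = 34 + 21 = 55
F_{11} = F_{10} + F_{9} = 55 + 34 = 89
F_{12} = F_{11} + F_{10} = 89 + 55 = 144

144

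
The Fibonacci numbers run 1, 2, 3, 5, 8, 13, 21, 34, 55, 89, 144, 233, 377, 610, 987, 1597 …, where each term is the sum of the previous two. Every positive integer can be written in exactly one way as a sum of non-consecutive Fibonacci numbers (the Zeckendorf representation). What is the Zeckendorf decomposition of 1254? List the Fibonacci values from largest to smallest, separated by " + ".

987 + 233 + 34

Repeatedly subtract the largest Fibonacci number that fits:
1254 − 987 = 267
267 − 233 = 34
34 − 34 = 0
So 1254 = 987 + 233 + 34, with no two terms consecutive in the sequence.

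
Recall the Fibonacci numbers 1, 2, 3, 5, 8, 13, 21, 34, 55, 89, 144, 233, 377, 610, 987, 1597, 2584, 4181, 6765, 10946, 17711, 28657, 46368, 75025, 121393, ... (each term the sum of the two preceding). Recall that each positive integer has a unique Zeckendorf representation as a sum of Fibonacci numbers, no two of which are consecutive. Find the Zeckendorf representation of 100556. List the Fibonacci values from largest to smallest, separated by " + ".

Greedy algorithm:
take 75025 (≤ 100556); 100556 − 75025 = 25531
take 17711 (≤ 25531); 25531 − 17711 = 7820
take 6765 (≤ 7820); 7820 − 6765 = 1055
take 987 (≤ 1055); 1055 − 987 = 68
take 55 (≤ 68); 68 − 55 = 13
take 13 (≤ 13); 13 − 13 = 0
So 100556 = 75025 + 17711 + 6765 + 987 + 55 + 13, with no two terms consecutive in the sequence.

75025 + 17711 + 6765 + 987 + 55 + 13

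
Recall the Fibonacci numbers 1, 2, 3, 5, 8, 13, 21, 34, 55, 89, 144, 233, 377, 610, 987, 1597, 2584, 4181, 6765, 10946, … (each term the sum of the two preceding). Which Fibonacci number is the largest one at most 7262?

6765 ≤ 7262 < 10946, so the largest Fibonacci number not exceeding 7262 is 6765.

6765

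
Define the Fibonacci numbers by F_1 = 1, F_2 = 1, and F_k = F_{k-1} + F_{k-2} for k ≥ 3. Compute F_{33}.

3524578

Iterating the recurrence up to F_{25} = 75025 and F_{24} = 46368:
F_{26} = F_{25} + F_{24} = 75025 + 46368 = 121393
F_{27} = F_{26} + F_{25} = 121393 + 75025 = 196418
F_{28} = F_{27} + F_{26} = 196418 + 121393 = 317811
F_{29} = F_{28} + F_{27} = 317811 + 196418 = 514229
F_{30} = F_{29} + F_{28} = 514229 + 317811 = 832040
F_{31} = F_{30} + F_{29} = 832040 + 514229 = 1346269
F_{32} = F_{31} + F_{30} = 1346269 + 832040 = 2178309
F_{33} = F_{32} + F_{31} = 2178309 + 1346269 = 3524578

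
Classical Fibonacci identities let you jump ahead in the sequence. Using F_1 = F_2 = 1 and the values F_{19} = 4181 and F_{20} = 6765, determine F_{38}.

39088169

By the doubling identity F_{2k} = F_k(2F_{k+1} − F_k): F_{38} = 4181·(2·6765 − 4181) = 4181·9349 = 39088169.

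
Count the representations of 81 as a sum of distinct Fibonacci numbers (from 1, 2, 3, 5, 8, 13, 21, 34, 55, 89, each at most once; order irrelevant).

81 = 55+21+5 = 55+21+3+2 = 55+13+8+5 = 55+13+8+3+2 = … (2 more), for 6 in all.

6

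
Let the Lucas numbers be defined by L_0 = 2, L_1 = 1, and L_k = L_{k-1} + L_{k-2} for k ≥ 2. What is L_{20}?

15127

Iterating the recurrence up to L_{12} = 322 and L_{11} = 199:
L_{13} = L_{12} + L_{11} = 322 + 199 = 521
L_{14} = L_{13} + L_{12} = 521 + 322 = 843
L_{15} = L_{14} + L_{13} = 843 + 521 = 1364
L_{16} = L_{15} + L_{14} = 1364 + 843 = 2207
L_{17} = L_{16} + L_{15} = 2207 + 1364 = 3571
L_{18} = L_{17} + L_{16} = 3571 + 2207 = 5778
L_{19} = L_{18} + L_{17} = 5778 + 3571 = 9349
L_{20} = L_{19} + L_{18} = 9349 + 5778 = 15127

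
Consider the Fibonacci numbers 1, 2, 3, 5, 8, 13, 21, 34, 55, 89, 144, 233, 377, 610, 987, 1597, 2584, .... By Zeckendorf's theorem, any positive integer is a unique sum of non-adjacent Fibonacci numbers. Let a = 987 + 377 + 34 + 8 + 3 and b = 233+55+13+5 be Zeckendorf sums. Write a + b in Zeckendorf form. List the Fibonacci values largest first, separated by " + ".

1597 + 89 + 21 + 8

The two numbers are 1409 and 306, so their sum is 1715.
Greedily peel off the largest Fibonacci term at each step:
1715: greatest Fibonacci not exceeding it is 1597, leaving 118
118: greatest Fibonacci not exceeding it is 89, leaving 29
29: greatest Fibonacci not exceeding it is 21, leaving 8
8: greatest Fibonacci not exceeding it is 8, leaving 0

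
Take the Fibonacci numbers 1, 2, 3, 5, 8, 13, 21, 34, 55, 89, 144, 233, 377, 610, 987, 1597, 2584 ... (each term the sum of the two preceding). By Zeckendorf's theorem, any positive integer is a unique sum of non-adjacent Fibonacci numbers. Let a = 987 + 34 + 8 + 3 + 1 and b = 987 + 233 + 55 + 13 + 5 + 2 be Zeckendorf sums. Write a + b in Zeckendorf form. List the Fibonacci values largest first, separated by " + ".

1597 + 610 + 89 + 21 + 8 + 3

The two numbers are 1033 and 1295, so their sum is 2328.
Repeatedly subtract the largest Fibonacci number that fits:
1597 ≤ 2328 < 2584, so take 1597; remainder 731
610 ≤ 731 < 987, so take 610; remainder 121
89 ≤ 121 < 144, so take 89; remainder 32
21 ≤ 32 < 34, so take 21; remainder 11
8 ≤ 11 < 13, so take 8; remainder 3
3 ≤ 3 < 5, so take 3; remainder 0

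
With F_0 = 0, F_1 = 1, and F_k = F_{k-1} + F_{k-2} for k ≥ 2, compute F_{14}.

377

Iterating the recurrence up to F_{8} = 21 and F_{7} = 13:
F_{9} = F_{8} + F_{7} = 21 + 13 = 34
F_{10} = F_{9} + F_{8} = 34 + 21 = 55
F_{11} = F_{10} + F_{9} = 55 + 34 = 89
F_{12} = F_{11} + F_{10} = 89 + 55 = 144
F_{13} = F_{12} + F_{11} = 144 + 89 = 233
F_{14} = F_{13} + F_{12} = 233 + 144 = 377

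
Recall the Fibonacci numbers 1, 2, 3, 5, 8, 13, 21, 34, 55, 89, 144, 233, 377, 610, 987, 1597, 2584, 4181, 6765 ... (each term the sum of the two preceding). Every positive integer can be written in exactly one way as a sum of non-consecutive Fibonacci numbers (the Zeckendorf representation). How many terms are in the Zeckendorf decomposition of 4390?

subtract 4181 from 4390: 209 remains
subtract 144 from 209: 65 remains
subtract 55 from 65: 10 remains
subtract 8 from 10: 2 remains
subtract 2 from 2: 0 remains
4390 = 4181 + 144 + 55 + 8 + 2, which has 5 terms.

5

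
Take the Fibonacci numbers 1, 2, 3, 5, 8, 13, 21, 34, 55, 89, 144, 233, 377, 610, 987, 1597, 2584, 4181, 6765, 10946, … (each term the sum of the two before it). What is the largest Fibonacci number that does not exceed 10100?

6765

6765 ≤ 10100 < 10946, so the largest Fibonacci number not exceeding 10100 is 6765.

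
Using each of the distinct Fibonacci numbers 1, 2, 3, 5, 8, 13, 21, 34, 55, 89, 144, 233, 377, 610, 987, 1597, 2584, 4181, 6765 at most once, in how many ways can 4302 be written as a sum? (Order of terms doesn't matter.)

4302 = 4181+89+21+8+3 = 4181+89+21+8+2+1 = 4181+55+34+21+8+3 = 2584+1597+89+21+8+3 = … (32 more), for 36 in all.

36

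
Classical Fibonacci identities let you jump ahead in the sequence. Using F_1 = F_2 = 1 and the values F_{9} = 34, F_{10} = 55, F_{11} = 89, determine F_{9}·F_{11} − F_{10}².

34·89 − 55² = 3026 − 3025 = 1. (Cassini's identity: F_{k−1}F_{k+1} − F_k² = (−1)^k.)

1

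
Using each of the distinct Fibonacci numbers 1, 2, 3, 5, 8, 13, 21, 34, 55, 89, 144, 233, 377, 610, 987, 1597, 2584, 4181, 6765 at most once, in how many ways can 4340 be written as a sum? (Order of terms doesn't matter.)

24

Each representation comes from the Zeckendorf form by replacing some F_k with F_{k−1} + F_{k−2} where possible.
4340 = 4181+144+13+2 = 4181+144+8+5+2 = 4181+89+55+13+2 = 2584+1597+144+13+2 = … (20 more), for 24 in all.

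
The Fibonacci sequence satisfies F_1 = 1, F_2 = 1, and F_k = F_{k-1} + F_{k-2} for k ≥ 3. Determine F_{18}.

2584

Iterating the recurrence up to F_{10} = 55 and F_{9} = 34:
F_{11} = F_{10} + F_{9} = 55 + 34 = 89
F_{12} = F_{11} + F_{10} = 89 + 55 = 144
F_{13} = F_{12} + F_{11} = 144 + 89 = 233
F_{14} = F_{13} + F_{12} = 233 + 144 = 377
F_{15} = F_{14} + F_{13} = 377 + 233 = 610
F_{16} = F_{15} + F_{14} = 610 + 377 = 987
F_{17} = F_{16} + F_{15} = 987 + 610 = 1597
F_{18} = F_{17} + F_{16} = 1597 + 987 = 2584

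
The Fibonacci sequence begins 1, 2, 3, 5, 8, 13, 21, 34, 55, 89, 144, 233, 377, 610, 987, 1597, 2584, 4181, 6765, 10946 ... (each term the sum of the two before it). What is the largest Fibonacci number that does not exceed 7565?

6765

6765 ≤ 7565 < 10946, so the largest Fibonacci number not exceeding 7565 is 6765.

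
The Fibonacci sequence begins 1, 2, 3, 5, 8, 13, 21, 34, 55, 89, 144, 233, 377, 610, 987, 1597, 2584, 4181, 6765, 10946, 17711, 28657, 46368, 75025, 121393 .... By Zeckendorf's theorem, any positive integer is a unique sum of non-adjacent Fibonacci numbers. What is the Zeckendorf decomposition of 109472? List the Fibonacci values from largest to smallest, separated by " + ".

Greedy algorithm:
subtract 75025 from 109472: 34447 remains
subtract 28657 from 34447: 5790 remains
subtract 4181 from 5790: 1609 remains
subtract 1597 from 1609: 12 remains
subtract 8 from 12: 4 remains
subtract 3 from 4: 1 remains
subtract 1 from 1: 0 remains
So 109472 = 75025 + 28657 + 4181 + 1597 + 8 + 3 + 1, with no two terms consecutive in the sequence.

75025 + 28657 + 4181 + 1597 + 8 + 3 + 1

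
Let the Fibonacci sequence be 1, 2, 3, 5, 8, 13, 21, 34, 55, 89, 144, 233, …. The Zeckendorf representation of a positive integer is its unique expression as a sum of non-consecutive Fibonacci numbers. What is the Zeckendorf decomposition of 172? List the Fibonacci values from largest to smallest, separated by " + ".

144 + 21 + 5 + 2

Repeatedly subtract the largest Fibonacci number that fits:
172: greatest Fibonacci not exceeding it is 144, leaving 28
28: greatest Fibonacci not exceeding it is 21, leaving 7
7: greatest Fibonacci not exceeding it is 5, leaving 2
2: greatest Fibonacci not exceeding it is 2, leaving 0
So 172 = 144 + 21 + 5 + 2, with no two terms consecutive in the sequence.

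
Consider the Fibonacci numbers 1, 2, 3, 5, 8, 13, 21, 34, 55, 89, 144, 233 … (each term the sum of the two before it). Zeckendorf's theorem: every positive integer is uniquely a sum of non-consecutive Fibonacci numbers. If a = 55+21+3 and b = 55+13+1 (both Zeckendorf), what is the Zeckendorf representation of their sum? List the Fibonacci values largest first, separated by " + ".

144 + 3 + 1

The two numbers are 79 and 69, so their sum is 148.
take 144 (≤ 148); 148 − 144 = 4
take 3 (≤ 4); 4 − 3 = 1
take 1 (≤ 1); 1 − 1 = 0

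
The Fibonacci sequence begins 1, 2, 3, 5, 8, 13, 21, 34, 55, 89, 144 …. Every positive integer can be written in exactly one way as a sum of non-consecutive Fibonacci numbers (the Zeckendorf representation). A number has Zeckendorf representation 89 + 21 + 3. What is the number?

89 + 21 + 3 = 113.

113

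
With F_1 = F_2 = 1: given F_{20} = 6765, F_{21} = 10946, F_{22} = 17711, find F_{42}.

267914296

By the addition formula F_{m+n} = F_m F_{n+1} + F_{m−1} F_n with m=22, n=20: F_{42} = 17711·10946 + 10946·6765 = 193864606 + 74049690 = 267914296.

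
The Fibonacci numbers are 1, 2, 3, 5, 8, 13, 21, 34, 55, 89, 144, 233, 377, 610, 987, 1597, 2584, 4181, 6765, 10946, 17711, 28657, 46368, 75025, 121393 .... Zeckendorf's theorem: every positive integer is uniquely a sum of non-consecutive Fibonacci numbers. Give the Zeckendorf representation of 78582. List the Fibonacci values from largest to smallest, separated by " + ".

75025 ≤ 78582 < 121393, so take 75025; remainder 3557
2584 ≤ 3557 < 4181, so take 2584; remainder 973
610 ≤ 973 < 987, so take 610; remainder 363
233 ≤ 363 < 377, so take 233; remainder 130
89 ≤ 130 < 144, so take 89; remainder 41
34 ≤ 41 < 55, so take 34; remainder 7
5 ≤ 7 < 8, so take 5; remainder 2
2 ≤ 2 < 3, so take 2; remainder 0
So 78582 = 75025 + 2584 + 610 + 233 + 89 + 34 + 5 + 2, with no two terms consecutive in the sequence.

75025 + 2584 + 610 + 233 + 89 + 34 + 5 + 2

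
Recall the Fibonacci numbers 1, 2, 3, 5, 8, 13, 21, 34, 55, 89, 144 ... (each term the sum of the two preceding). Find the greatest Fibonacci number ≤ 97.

89

89 ≤ 97 < 144, so the largest Fibonacci number not exceeding 97 is 89.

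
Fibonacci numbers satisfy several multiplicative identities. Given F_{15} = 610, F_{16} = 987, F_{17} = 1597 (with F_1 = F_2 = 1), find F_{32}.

By the addition formula F_{m+n} = F_m F_{n+1} + F_{m−1} F_n with m=16, n=16: F_{32} = 987·1597 + 610·987 = 1576239 + 602070 = 2178309.

2178309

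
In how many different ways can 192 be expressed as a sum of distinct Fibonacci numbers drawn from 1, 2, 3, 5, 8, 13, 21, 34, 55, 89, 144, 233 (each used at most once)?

192 = 144+34+13+1 = 144+34+8+5+1 = 89+55+34+13+1 = 144+34+8+3+2+1 = … (6 more), for 10 in all.

10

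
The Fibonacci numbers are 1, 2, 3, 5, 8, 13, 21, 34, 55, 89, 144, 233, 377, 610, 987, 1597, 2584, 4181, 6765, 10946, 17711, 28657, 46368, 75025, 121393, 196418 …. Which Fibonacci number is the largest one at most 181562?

121393

121393 ≤ 181562 < 196418, so the largest Fibonacci number not exceeding 181562 is 121393.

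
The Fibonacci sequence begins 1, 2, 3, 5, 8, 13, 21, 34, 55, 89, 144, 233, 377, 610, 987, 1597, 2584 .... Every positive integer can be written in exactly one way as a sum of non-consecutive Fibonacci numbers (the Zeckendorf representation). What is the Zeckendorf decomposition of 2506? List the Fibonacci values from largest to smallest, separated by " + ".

1597 + 610 + 233 + 55 + 8 + 3

Repeatedly subtract the largest Fibonacci number that fits:
2506: greatest Fibonacci not exceeding it is 1597, leaving 909
909: greatest Fibonacci not exceeding it is 610, leaving 299
299: greatest Fibonacci not exceeding it is 233, leaving 66
66: greatest Fibonacci not exceeding it is 55, leaving 11
11: greatest Fibonacci not exceeding it is 8, leaving 3
3: greatest Fibonacci not exceeding it is 3, leaving 0
So 2506 = 1597 + 610 + 233 + 55 + 8 + 3, with no two terms consecutive in the sequence.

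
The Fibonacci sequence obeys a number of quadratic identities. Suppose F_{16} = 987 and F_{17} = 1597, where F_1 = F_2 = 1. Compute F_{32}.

By the doubling identity F_{2k} = F_k(2F_{k+1} − F_k): F_{32} = 987·(2·1597 − 987) = 987·2207 = 2178309.

2178309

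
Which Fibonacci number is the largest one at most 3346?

2584 ≤ 3346 < 4181, so the largest Fibonacci number not exceeding 3346 is 2584.

2584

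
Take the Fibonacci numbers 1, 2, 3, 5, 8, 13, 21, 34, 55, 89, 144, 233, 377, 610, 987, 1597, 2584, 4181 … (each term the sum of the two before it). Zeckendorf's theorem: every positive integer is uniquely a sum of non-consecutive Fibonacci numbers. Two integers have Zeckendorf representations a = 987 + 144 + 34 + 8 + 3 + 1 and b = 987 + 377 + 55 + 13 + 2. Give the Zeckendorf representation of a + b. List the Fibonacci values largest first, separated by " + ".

The two numbers are 1177 and 1434, so their sum is 2611.
Repeatedly subtract the largest Fibonacci number that fits:
2611: greatest Fibonacci not exceeding it is 2584, leaving 27
27: greatest Fibonacci not exceeding it is 21, leaving 6
6: greatest Fibonacci not exceeding it is 5, leaving 1
1: greatest Fibonacci not exceeding it is 1, leaving 0

2584 + 21 + 5 + 1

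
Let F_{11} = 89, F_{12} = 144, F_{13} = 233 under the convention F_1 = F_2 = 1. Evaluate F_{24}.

By the addition formula F_{m+n} = F_m F_{n+1} + F_{m−1} F_n with m=12, n=12: F_{24} = 144·233 + 89·144 = 33552 + 12816 = 46368.

46368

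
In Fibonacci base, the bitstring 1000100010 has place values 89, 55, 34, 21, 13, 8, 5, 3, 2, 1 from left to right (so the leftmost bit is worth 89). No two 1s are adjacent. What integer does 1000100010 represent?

Summing the place values of the 1 bits: 89 + 13 + 2 = 104.

104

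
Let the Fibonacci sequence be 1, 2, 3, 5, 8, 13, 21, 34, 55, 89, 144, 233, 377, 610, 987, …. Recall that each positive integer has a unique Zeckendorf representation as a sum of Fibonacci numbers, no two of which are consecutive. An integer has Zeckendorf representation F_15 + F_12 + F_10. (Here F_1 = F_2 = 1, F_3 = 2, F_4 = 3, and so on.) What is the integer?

F_15 + F_12 + F_10 = 610 + 144 + 55 = 809.

809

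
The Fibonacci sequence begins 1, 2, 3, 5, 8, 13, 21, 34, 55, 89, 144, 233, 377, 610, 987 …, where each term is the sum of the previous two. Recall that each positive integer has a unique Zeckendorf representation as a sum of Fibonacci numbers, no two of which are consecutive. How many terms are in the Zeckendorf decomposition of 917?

917 − 610 = 307
307 − 233 = 74
74 − 55 = 19
19 − 13 = 6
6 − 5 = 1
1 − 1 = 0
917 = 610 + 233 + 55 + 13 + 5 + 1, which has 6 terms.

6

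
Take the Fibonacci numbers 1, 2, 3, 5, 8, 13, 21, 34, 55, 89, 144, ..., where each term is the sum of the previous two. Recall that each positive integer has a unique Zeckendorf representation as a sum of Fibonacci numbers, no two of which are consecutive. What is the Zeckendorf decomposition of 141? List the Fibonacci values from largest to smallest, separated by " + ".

89 + 34 + 13 + 5

89 ≤ 141 < 144, so take 89; remainder 52
34 ≤ 52 < 55, so take 34; remainder 18
13 ≤ 18 < 21, so take 13; remainder 5
5 ≤ 5 < 8, so take 5; remainder 0
So 141 = 89 + 34 + 13 + 5, with no two terms consecutive in the sequence.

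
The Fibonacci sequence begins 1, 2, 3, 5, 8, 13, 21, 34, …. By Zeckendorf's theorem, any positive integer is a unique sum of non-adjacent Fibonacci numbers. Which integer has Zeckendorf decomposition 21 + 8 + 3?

21 + 8 + 3 = 32.

32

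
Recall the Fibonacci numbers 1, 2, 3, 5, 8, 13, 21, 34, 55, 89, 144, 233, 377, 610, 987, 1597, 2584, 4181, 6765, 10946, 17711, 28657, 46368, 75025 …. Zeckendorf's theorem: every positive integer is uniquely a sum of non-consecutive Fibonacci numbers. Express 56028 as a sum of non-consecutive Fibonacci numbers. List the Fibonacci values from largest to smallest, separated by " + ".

46368 + 6765 + 2584 + 233 + 55 + 21 + 2

46368 ≤ 56028 < 75025, so take 46368; remainder 9660
6765 ≤ 9660 < 10946, so take 6765; remainder 2895
2584 ≤ 2895 < 4181, so take 2584; remainder 311
233 ≤ 311 < 377, so take 233; remainder 78
55 ≤ 78 < 89, so take 55; remainder 23
21 ≤ 23 < 34, so take 21; remainder 2
2 ≤ 2 < 3, so take 2; remainder 0
So 56028 = 46368 + 6765 + 2584 + 233 + 55 + 21 + 2, with no two terms consecutive in the sequence.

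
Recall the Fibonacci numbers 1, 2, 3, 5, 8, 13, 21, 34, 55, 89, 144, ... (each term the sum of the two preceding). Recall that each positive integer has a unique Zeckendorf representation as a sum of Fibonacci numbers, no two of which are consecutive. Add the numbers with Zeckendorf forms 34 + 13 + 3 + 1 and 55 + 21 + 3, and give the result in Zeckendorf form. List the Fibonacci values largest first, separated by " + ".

The two numbers are 51 and 79, so their sum is 130.
Greedy algorithm:
89 ≤ 130 < 144, so take 89; remainder 41
34 ≤ 41 < 55, so take 34; remainder 7
5 ≤ 7 < 8, so take 5; remainder 2
2 ≤ 2 < 3, so take 2; remainder 0

89 + 34 + 5 + 2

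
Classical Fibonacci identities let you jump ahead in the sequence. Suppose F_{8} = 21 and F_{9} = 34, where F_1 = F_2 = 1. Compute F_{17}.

By F_{2k+1} = F_k² + F_{k+1}²: F_{17} = 21² + 34² = 441 + 1156 = 1597.

1597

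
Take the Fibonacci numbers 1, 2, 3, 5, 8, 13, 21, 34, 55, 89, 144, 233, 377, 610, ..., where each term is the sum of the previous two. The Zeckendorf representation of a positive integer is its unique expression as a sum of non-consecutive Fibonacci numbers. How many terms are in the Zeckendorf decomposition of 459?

459: greatest Fibonacci not exceeding it is 377, leaving 82
82: greatest Fibonacci not exceeding it is 55, leaving 27
27: greatest Fibonacci not exceeding it is 21, leaving 6
6: greatest Fibonacci not exceeding it is 5, leaving 1
1: greatest Fibonacci not exceeding it is 1, leaving 0
459 = 377 + 55 + 21 + 5 + 1, which has 5 terms.

5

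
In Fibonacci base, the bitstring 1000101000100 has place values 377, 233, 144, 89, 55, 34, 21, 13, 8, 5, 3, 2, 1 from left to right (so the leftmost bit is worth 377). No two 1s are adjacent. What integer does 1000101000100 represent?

456

Summing the place values of the 1 bits: 377 + 55 + 21 + 3 = 456.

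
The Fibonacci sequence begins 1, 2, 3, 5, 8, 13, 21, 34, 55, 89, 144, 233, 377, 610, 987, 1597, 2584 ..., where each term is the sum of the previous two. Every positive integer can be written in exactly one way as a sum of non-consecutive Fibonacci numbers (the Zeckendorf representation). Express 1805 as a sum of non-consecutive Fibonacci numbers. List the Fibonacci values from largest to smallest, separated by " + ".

Greedy algorithm:
largest Fibonacci ≤ 1805 is 1597; 1805 − 1597 = 208
largest Fibonacci ≤ 208 is 144; 208 − 144 = 64
largest Fibonacci ≤ 64 is 55; 64 − 55 = 9
largest Fibonacci ≤ 9 is 8; 9 − 8 = 1
largest Fibonacci ≤ 1 is 1; 1 − 1 = 0
So 1805 = 1597 + 144 + 55 + 8 + 1, with no two terms consecutive in the sequence.

1597 + 144 + 55 + 8 + 1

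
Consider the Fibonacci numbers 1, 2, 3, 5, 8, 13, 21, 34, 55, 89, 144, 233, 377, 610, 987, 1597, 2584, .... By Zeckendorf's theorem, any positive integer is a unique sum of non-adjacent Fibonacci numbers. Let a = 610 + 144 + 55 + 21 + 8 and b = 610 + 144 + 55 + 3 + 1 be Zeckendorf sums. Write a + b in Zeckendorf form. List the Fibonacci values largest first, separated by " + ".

1597 + 34 + 13 + 5 + 2

The two numbers are 838 and 813, so their sum is 1651.
Greedy algorithm:
1651 − 1597 = 54
54 − 34 = 20
20 − 13 = 7
7 − 5 = 2
2 − 2 = 0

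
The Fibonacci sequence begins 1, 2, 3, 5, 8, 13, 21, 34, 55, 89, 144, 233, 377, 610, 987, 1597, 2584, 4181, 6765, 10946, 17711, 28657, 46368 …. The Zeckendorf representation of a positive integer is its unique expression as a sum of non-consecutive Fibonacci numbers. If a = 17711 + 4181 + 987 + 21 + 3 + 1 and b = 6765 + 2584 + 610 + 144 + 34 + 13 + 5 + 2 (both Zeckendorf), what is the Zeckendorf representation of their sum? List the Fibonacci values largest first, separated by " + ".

28657 + 4181 + 144 + 55 + 21 + 3

The two numbers are 22904 and 10157, so their sum is 33061.
Greedy algorithm:
28657 ≤ 33061 < 46368, so take 28657; remainder 4404
4181 ≤ 4404 < 6765, so take 4181; remainder 223
144 ≤ 223 < 233, so take 144; remainder 79
55 ≤ 79 < 89, so take 55; remainder 24
21 ≤ 24 < 34, so take 21; remainder 3
3 ≤ 3 < 5, so take 3; remainder 0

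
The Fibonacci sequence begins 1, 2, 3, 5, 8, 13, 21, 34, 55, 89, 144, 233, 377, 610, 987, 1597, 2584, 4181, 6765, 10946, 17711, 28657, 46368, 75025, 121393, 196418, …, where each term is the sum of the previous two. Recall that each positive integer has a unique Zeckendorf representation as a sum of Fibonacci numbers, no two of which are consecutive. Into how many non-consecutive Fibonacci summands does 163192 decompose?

9

largest Fibonacci ≤ 163192 is 121393; 163192 − 121393 = 41799
largest Fibonacci ≤ 41799 is 28657; 41799 − 28657 = 13142
largest Fibonacci ≤ 13142 is 10946; 13142 − 10946 = 2196
largest Fibonacci ≤ 2196 is 1597; 2196 − 1597 = 599
largest Fibonacci ≤ 599 is 377; 599 − 377 = 222
largest Fibonacci ≤ 222 is 144; 222 − 144 = 78
largest Fibonacci ≤ 78 is 55; 78 − 55 = 23
largest Fibonacci ≤ 23 is 21; 23 − 21 = 2
largest Fibonacci ≤ 2 is 2; 2 − 2 = 0
163192 = 121393 + 28657 + 10946 + 1597 + 377 + 144 + 55 + 21 + 2, which has 9 terms.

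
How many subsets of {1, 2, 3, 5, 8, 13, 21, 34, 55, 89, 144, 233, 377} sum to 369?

Each representation comes from the Zeckendorf form by replacing some F_k with F_{k−1} + F_{k−2} where possible.
369 = 233+89+34+13 = 233+89+34+8+5 = 233+89+34+8+3+2 = … (6 more), for 9 in all.

9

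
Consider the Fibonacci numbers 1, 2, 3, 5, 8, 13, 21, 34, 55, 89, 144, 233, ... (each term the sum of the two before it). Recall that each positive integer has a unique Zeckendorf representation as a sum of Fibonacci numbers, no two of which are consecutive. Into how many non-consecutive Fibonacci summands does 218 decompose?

subtract 144 from 218: 74 remains
subtract 55 from 74: 19 remains
subtract 13 from 19: 6 remains
subtract 5 from 6: 1 remains
subtract 1 from 1: 0 remains
218 = 144 + 55 + 13 + 5 + 1, which has 5 terms.

5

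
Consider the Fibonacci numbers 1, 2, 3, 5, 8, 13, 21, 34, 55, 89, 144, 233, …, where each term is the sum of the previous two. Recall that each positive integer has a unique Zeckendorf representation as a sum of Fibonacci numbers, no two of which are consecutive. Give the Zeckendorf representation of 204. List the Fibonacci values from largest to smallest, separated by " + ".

144 + 55 + 5

take 144 (≤ 204); 204 − 144 = 60
take 55 (≤ 60); 60 − 55 = 5
take 5 (≤ 5); 5 − 5 = 0
So 204 = 144 + 55 + 5, with no two terms consecutive in the sequence.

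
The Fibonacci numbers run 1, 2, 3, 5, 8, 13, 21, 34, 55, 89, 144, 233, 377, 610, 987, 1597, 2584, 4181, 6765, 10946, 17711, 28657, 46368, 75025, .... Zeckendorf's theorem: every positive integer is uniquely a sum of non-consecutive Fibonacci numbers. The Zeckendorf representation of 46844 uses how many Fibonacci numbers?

5

Repeatedly subtract the largest Fibonacci number that fits:
take 46368 (≤ 46844); 46844 − 46368 = 476
take 377 (≤ 476); 476 − 377 = 99
take 89 (≤ 99); 99 − 89 = 10
take 8 (≤ 10); 10 − 8 = 2
take 2 (≤ 2); 2 − 2 = 0
46844 = 46368 + 377 + 89 + 8 + 2, which has 5 terms.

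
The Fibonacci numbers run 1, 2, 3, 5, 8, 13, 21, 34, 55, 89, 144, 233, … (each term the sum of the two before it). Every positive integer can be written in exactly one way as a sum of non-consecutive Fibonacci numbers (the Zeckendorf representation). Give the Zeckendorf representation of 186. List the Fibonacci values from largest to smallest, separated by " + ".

144 + 34 + 8

186 − 144 = 42
42 − 34 = 8
8 − 8 = 0
So 186 = 144 + 34 + 8, with no two terms consecutive in the sequence.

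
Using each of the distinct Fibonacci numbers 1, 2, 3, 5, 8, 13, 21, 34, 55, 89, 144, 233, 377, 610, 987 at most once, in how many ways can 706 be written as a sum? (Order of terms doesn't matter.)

8

706 = 610+89+5+2 = 610+55+34+5+2 = 377+233+89+5+2 = 610+55+21+13+5+2 = 377+233+55+34+5+2 = … (3 more), for 8 in all.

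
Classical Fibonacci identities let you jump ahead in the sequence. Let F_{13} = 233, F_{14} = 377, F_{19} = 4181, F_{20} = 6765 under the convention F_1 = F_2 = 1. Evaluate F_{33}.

By the addition formula F_{m+n} = F_m F_{n+1} + F_{m−1} F_n with m=20, n=13: F_{33} = 6765·377 + 4181·233 = 2550405 + 974173 = 3524578.

3524578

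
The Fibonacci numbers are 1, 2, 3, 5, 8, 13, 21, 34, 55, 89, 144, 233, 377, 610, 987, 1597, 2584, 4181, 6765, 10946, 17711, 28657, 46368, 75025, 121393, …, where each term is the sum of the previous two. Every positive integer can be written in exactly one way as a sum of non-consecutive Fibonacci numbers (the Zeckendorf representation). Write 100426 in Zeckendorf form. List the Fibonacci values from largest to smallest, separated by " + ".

75025 + 17711 + 6765 + 610 + 233 + 55 + 21 + 5 + 1

Greedy algorithm:
largest Fibonacci ≤ 100426 is 75025; 100426 − 75025 = 25401
largest Fibonacci ≤ 25401 is 17711; 25401 − 17711 = 7690
largest Fibonacci ≤ 7690 is 6765; 7690 − 6765 = 925
largest Fibonacci ≤ 925 is 610; 925 − 610 = 315
largest Fibonacci ≤ 315 is 233; 315 − 233 = 82
largest Fibonacci ≤ 82 is 55; 82 − 55 = 27
largest Fibonacci ≤ 27 is 21; 27 − 21 = 6
largest Fibonacci ≤ 6 is 5; 6 − 5 = 1
largest Fibonacci ≤ 1 is 1; 1 − 1 = 0
So 100426 = 75025 + 17711 + 6765 + 610 + 233 + 55 + 21 + 5 + 1, with no two terms consecutive in the sequence.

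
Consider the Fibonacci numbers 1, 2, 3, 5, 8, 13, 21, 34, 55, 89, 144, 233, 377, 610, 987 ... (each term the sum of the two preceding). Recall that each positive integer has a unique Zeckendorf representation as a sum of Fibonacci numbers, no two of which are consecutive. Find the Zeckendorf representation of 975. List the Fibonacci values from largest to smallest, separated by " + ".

610 + 233 + 89 + 34 + 8 + 1

Greedily peel off the largest Fibonacci term at each step:
take 610 (≤ 975); 975 − 610 = 365
take 233 (≤ 365); 365 − 233 = 132
take 89 (≤ 132); 132 − 89 = 43
take 34 (≤ 43); 43 − 34 = 9
take 8 (≤ 9); 9 − 8 = 1
take 1 (≤ 1); 1 − 1 = 0
So 975 = 610 + 233 + 89 + 34 + 8 + 1, with no two terms consecutive in the sequence.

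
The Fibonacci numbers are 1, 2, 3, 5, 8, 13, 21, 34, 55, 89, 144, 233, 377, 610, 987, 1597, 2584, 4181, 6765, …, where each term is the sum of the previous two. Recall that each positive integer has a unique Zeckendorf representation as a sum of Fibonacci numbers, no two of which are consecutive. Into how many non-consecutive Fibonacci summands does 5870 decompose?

Greedily peel off the largest Fibonacci term at each step:
subtract 4181 from 5870: 1689 remains
subtract 1597 from 1689: 92 remains
subtract 89 from 92: 3 remains
subtract 3 from 3: 0 remains
5870 = 4181 + 1597 + 89 + 3, which has 4 terms.

4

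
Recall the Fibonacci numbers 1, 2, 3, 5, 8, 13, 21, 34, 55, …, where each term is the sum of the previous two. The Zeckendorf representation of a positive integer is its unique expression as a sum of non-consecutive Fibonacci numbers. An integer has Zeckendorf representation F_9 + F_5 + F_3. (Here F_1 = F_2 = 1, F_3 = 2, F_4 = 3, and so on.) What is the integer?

F_9 + F_5 + F_3 = 34 + 5 + 2 = 41.

41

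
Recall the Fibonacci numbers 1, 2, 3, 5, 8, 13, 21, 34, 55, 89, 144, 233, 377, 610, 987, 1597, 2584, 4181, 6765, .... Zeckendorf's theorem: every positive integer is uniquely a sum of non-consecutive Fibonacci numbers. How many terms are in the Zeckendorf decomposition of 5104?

Greedily peel off the largest Fibonacci term at each step:
5104: greatest Fibonacci not exceeding it is 4181, leaving 923
923: greatest Fibonacci not exceeding it is 610, leaving 313
313: greatest Fibonacci not exceeding it is 233, leaving 80
80: greatest Fibonacci not exceeding it is 55, leaving 25
25: greatest Fibonacci not exceeding it is 21, leaving 4
4: greatest Fibonacci not exceeding it is 3, leaving 1
1: greatest Fibonacci not exceeding it is 1, leaving 0
5104 = 4181 + 610 + 233 + 55 + 21 + 3 + 1, which has 7 terms.

7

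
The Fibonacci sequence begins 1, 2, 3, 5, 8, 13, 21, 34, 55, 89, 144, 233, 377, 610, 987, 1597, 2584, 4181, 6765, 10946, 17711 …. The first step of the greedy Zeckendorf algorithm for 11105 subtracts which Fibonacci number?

10946 ≤ 11105 < 17711, so the largest Fibonacci number not exceeding 11105 is 10946.

10946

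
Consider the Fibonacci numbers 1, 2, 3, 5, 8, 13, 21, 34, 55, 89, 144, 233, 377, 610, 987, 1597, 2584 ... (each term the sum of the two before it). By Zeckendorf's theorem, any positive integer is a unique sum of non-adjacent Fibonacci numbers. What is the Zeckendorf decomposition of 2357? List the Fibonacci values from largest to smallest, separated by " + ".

1597 + 610 + 144 + 5 + 1

2357 − 1597 = 760
760 − 610 = 150
150 − 144 = 6
6 − 5 = 1
1 − 1 = 0
So 2357 = 1597 + 610 + 144 + 5 + 1, with no two terms consecutive in the sequence.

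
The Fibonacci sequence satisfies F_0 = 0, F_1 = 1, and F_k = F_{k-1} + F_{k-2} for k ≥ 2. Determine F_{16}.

Iterating the recurrence up to F_{12} = 144 and F_{11} = 89:
F_{13} = F_{12} + F_{11} = 144 + 89 = 233
F_{14} = F_{13} + F_{12} = 233 + 144 = 377
F_{15} = F_{14} + F_{13} = 377 + 233 = 610
F_{16} = F_{15} + F_{14} = 610 + 377 = 987

987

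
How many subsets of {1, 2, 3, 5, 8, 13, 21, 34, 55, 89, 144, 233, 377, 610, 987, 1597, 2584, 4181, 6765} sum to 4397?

24

4397 = 4181+144+55+13+3+1 = 4181+144+55+8+5+3+1 = 4181+144+34+21+13+3+1 = … (21 more), for 24 in all.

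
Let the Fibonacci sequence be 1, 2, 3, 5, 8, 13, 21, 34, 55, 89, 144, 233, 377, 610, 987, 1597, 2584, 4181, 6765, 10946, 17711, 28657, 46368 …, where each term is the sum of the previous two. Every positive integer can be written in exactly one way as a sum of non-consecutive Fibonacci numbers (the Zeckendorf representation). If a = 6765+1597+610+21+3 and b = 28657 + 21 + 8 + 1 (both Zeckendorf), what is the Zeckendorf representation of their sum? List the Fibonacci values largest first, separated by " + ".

The two numbers are 8996 and 28687, so their sum is 37683.
37683: greatest Fibonacci not exceeding it is 28657, leaving 9026
9026: greatest Fibonacci not exceeding it is 6765, leaving 2261
2261: greatest Fibonacci not exceeding it is 1597, leaving 664
664: greatest Fibonacci not exceeding it is 610, leaving 54
54: greatest Fibonacci not exceeding it is 34, leaving 20
20: greatest Fibonacci not exceeding it is 13, leaving 7
7: greatest Fibonacci not exceeding it is 5, leaving 2
2: greatest Fibonacci not exceeding it is 2, leaving 0

28657 + 6765 + 1597 + 610 + 34 + 13 + 5 + 2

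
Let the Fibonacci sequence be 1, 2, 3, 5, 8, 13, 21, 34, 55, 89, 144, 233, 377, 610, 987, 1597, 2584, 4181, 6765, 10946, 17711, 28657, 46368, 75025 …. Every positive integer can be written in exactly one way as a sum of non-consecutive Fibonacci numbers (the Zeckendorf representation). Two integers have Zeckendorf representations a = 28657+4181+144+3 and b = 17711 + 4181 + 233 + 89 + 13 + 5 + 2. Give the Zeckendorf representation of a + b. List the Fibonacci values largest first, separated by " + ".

46368 + 6765 + 1597 + 377 + 89 + 21 + 2

The two numbers are 32985 and 22234, so their sum is 55219.
Greedy algorithm:
subtract 46368 from 55219: 8851 remains
subtract 6765 from 8851: 2086 remains
subtract 1597 from 2086: 489 remains
subtract 377 from 489: 112 remains
subtract 89 from 112: 23 remains
subtract 21 from 23: 2 remains
subtract 2 from 2: 0 remains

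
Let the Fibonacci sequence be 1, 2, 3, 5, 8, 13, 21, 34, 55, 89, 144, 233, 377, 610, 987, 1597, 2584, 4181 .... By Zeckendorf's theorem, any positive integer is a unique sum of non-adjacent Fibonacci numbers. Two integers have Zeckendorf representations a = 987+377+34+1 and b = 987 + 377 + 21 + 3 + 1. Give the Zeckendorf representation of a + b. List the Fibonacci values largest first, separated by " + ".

The two numbers are 1399 and 1389, so their sum is 2788.
Repeatedly subtract the largest Fibonacci number that fits:
subtract 2584 from 2788: 204 remains
subtract 144 from 204: 60 remains
subtract 55 from 60: 5 remains
subtract 5 from 5: 0 remains

2584 + 144 + 55 + 5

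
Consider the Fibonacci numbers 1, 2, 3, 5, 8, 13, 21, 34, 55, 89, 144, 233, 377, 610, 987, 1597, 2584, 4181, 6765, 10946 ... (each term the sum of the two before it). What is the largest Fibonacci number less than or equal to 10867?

6765 ≤ 10867 < 10946, so the largest Fibonacci number not exceeding 10867 is 6765.

6765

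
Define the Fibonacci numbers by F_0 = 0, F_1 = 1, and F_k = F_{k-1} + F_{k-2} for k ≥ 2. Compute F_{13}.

Iterating the recurrence up to F_{9} = 34 and F_{8} = 21:
F_{10} = F_{9} + F_{8} = 34 + 21 = 55
F_{11} = F_{10} + F_{9} = 55 + 34 = 89
F_{12} = F_{11} + F_{10} = 89 + 55 = 144
F_{13} = F_{12} + F_{11} = 144 + 89 = 233

233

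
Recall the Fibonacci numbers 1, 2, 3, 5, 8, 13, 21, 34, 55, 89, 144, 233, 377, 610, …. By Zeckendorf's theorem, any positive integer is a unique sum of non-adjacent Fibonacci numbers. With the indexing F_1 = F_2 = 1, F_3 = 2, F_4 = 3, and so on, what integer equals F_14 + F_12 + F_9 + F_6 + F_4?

F_14 + F_12 + F_9 + F_6 + F_4 = 377 + 144 + 34 + 8 + 3 = 566.

566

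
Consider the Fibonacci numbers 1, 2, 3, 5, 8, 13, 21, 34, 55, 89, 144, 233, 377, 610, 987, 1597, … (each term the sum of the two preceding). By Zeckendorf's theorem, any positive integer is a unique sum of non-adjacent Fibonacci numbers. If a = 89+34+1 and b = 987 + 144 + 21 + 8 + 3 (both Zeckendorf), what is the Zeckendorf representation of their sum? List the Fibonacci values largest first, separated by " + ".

The two numbers are 124 and 1163, so their sum is 1287.
Repeatedly subtract the largest Fibonacci number that fits:
987 ≤ 1287 < 1597, so take 987; remainder 300
233 ≤ 300 < 377, so take 233; remainder 67
55 ≤ 67 < 89, so take 55; remainder 12
8 ≤ 12 < 13, so take 8; remainder 4
3 ≤ 4 < 5, so take 3; remainder 1
1 ≤ 1 < 2, so take 1; remainder 0

987 + 233 + 55 + 8 + 3 + 1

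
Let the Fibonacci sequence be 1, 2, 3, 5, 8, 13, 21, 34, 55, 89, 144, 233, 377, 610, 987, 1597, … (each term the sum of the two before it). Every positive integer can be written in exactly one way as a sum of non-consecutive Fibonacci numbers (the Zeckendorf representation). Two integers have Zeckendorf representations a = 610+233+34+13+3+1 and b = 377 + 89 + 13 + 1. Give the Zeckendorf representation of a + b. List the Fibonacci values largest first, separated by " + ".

987 + 377 + 8 + 2

The two numbers are 894 and 480, so their sum is 1374.
Greedy algorithm:
1374: greatest Fibonacci not exceeding it is 987, leaving 387
387: greatest Fibonacci not exceeding it is 377, leaving 10
10: greatest Fibonacci not exceeding it is 8, leaving 2
2: greatest Fibonacci not exceeding it is 2, leaving 0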